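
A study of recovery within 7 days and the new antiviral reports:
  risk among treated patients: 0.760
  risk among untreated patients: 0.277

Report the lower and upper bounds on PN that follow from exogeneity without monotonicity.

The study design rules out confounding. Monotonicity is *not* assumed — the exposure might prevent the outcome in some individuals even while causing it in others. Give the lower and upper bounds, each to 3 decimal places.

Let p₁ = 0.76, p₀ = 0.277.
Under exogeneity alone the bounds on PN are max{0,(p₁−p₀)/p₁} ≤ PN ≤ min{1,(1−p₀)/p₁}.
  lower = (p₁ − p₀)/p₁ = 0.483 / 0.76 ≈ 0.6355
  upper = min{1, (1 − p₀)/p₁} = 0.723 / 0.76 ≈ 0.9513

0.636 ≤ PN ≤ 0.951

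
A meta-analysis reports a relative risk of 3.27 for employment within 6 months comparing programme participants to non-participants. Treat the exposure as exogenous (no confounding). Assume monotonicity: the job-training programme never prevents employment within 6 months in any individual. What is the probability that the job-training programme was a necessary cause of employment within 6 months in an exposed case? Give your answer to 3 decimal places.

Under exogeneity and monotonicity, PN = (RR − 1) / RR = 1 − 1/RR.
PN = (3.27 − 1) / 3.27 = 2.27 / 3.27 ≈ 0.6942

PN ≈ 0.694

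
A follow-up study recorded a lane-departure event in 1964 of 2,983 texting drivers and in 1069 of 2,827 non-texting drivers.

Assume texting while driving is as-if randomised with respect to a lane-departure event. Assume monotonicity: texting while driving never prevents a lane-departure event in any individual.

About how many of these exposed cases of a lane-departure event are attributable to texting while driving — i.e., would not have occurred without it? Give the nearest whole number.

about 836 cases

p₁ = P(outcome | exposed) = 1964/2983 = 0.6584
p₀ = P(outcome | unexposed) = 1069/2827 = 0.37814
PN = (p₁ − p₀)/p₁ = (0.6584 − 0.37814) / 0.6584 ≈ 0.42567.
Attributable cases ≈ PN × (exposed cases) = 0.42567 × 1964 ≈ 836.01.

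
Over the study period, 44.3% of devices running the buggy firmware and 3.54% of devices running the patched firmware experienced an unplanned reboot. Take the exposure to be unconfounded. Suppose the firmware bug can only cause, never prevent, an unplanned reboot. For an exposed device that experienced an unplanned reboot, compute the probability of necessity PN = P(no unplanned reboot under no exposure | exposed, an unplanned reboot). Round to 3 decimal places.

p₁ = 0.443, p₀ = 0.0354.
Under exogeneity and monotonicity, PN = (p₁ − p₀) / p₁.
PN = (0.443 − 0.0354) / 0.443 = 0.4076 / 0.443 ≈ 0.9201

PN ≈ 0.920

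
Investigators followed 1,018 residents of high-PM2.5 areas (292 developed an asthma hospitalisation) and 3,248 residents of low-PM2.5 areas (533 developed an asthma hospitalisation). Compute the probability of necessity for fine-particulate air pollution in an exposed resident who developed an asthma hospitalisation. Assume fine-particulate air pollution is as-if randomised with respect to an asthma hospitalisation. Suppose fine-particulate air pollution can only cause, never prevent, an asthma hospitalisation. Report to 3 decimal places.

p₁ = P(outcome | exposed) = 292/1018 = 0.28684
p₀ = P(outcome | unexposed) = 533/3248 = 0.1641
Under exogeneity and monotonicity, PN = (p₁ − p₀) / p₁.
PN = (0.28684 − 0.1641) / 0.28684 = 0.12274 / 0.28684 ≈ 0.4279

PN ≈ 0.428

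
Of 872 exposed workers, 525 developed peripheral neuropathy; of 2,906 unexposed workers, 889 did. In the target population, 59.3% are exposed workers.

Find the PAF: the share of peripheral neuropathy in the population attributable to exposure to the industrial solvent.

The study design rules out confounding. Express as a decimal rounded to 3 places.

PAF ≈ 0.365

p₁ = P(outcome | exposed) = 525/872 = 0.60206
p₀ = P(outcome | unexposed) = 889/2906 = 0.30592
Overall risk P(Y=1) = π·p₁ + (1−π)·p₀ = 0.593×0.60206 + 0.407×0.30592 = 0.48153.
Under exogeneity, PAF = [P(Y=1) − p₀] / P(Y=1).
PAF = (0.48153 − 0.30592) / 0.48153 ≈ 0.3647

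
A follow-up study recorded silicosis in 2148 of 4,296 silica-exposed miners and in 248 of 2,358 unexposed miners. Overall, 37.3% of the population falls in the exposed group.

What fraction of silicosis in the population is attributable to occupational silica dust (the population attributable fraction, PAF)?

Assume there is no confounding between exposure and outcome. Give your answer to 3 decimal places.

p₁ = P(outcome | exposed) = 2148/4296 = 0.5
p₀ = P(outcome | unexposed) = 248/2358 = 0.10517
Overall risk P(Y=1) = π·p₁ + (1−π)·p₀ = 0.373×0.5 + 0.627×0.10517 = 0.25244.
Under exogeneity, PAF = [P(Y=1) − p₀] / P(Y=1).
PAF = (0.25244 − 0.10517) / 0.25244 ≈ 0.5834

PAF ≈ 0.583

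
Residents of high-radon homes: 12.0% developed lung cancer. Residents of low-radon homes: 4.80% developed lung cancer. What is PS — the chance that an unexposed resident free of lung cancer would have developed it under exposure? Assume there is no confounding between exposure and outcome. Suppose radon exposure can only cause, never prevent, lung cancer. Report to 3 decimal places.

PS ≈ 0.076

p₁ = 0.12, p₀ = 0.048.
Under exogeneity and monotonicity, PS = (p₁ − p₀) / (1 − p₀).
PS = (0.12 − 0.048) / (1 − 0.048) = 0.072 / 0.952 ≈ 0.0756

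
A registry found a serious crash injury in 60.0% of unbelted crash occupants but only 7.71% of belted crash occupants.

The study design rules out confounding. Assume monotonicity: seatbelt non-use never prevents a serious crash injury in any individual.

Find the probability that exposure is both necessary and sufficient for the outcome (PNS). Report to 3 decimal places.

PNS ≈ 0.523

p₁ = 0.6, p₀ = 0.0771.
Under exogeneity and monotonicity, PNS = p₁ − p₀.
PNS = 0.6 − 0.0771 = 0.5229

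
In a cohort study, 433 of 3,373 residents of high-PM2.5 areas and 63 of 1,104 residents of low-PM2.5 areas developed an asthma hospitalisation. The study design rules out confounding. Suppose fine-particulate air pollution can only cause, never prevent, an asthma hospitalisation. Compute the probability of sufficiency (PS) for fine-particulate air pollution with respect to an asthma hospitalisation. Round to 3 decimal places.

PS ≈ 0.076

p₁ = P(outcome | exposed) = 433/3373 = 0.12837
p₀ = P(outcome | unexposed) = 63/1104 = 0.057065
Under exogeneity and monotonicity, PS = (p₁ − p₀) / (1 − p₀).
PS = (0.12837 − 0.057065) / (1 − 0.057065) = 0.071307 / 0.94293 ≈ 0.0756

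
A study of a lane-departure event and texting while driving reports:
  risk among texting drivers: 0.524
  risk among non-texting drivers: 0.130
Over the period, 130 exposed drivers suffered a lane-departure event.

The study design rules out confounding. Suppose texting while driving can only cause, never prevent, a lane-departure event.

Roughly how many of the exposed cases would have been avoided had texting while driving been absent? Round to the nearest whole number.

about 98 cases

Let p₁ = 0.524, p₀ = 0.13.
PN = (p₁ − p₀)/p₁ = (0.524 − 0.13) / 0.524 ≈ 0.75191.
Attributable cases ≈ PN × (exposed cases) = 0.75191 × 130 ≈ 97.75.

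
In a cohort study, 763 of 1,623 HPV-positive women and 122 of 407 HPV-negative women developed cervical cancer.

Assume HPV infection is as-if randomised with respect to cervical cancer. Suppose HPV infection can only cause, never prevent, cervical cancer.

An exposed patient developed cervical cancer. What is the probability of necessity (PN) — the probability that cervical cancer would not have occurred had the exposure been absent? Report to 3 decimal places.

PN ≈ 0.362

p₁ = P(outcome | exposed) = 763/1623 = 0.47012
p₀ = P(outcome | unexposed) = 122/407 = 0.29975
Under exogeneity and monotonicity, PN = (p₁ − p₀) / p₁.
PN = (0.47012 − 0.29975) / 0.47012 = 0.17036 / 0.47012 ≈ 0.3624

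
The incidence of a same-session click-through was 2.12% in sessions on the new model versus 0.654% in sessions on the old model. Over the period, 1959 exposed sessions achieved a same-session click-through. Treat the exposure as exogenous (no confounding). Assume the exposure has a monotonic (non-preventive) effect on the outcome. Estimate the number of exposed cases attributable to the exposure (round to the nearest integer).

p₁ = 0.0212, p₀ = 0.00654.
PN = (p₁ − p₀)/p₁ = (0.0212 − 0.00654) / 0.0212 ≈ 0.69151.
Attributable cases ≈ PN × (exposed cases) = 0.69151 × 1959 ≈ 1354.67.

about 1355 cases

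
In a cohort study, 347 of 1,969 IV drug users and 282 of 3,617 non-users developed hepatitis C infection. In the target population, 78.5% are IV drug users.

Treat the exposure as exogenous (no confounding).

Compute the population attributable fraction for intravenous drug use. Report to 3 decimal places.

p₁ = P(outcome | exposed) = 347/1969 = 0.17623
p₀ = P(outcome | unexposed) = 282/3617 = 0.077965
Overall risk P(Y=1) = π·p₁ + (1−π)·p₀ = 0.785×0.17623 + 0.215×0.077965 = 0.1551.
Under exogeneity, PAF = [P(Y=1) − p₀] / P(Y=1).
PAF = (0.1551 − 0.077965) / 0.1551 ≈ 0.4973

PAF ≈ 0.497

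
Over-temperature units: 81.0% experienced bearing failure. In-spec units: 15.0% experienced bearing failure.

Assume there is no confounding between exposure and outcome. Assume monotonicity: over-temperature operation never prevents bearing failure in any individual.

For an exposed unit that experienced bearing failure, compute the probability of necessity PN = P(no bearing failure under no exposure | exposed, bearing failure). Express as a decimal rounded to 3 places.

p₁ = 0.81, p₀ = 0.15.
Under exogeneity and monotonicity, PN = (p₁ − p₀) / p₁.
PN = (0.81 − 0.15) / 0.81 = 0.66 / 0.81 ≈ 0.8148

PN ≈ 0.815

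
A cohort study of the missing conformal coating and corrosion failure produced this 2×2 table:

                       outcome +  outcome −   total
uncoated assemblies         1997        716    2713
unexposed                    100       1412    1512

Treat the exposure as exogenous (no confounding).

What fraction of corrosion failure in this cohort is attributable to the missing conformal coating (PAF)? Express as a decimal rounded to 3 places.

PAF ≈ 0.867

p₁ = P(outcome | exposed) = 1997/2713 = 0.73609
p₀ = P(outcome | unexposed) = 100/1512 = 0.066138
Exposure prevalence π = 2713/4225 = 0.64213; overall risk P(Y=1) = 0.49633.
Under exogeneity, PAF = [P(Y=1) − p₀]/P(Y=1).
PAF = (0.49633 − 0.066138) / 0.49633 ≈ 0.8667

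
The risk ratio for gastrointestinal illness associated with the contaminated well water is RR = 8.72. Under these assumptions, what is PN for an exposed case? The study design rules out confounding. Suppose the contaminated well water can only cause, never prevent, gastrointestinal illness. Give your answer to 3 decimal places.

PN ≈ 0.885

Under exogeneity and monotonicity, PN = (RR − 1) / RR = 1 − 1/RR.
PN = (8.72 − 1) / 8.72 = 7.72 / 8.72 ≈ 0.8853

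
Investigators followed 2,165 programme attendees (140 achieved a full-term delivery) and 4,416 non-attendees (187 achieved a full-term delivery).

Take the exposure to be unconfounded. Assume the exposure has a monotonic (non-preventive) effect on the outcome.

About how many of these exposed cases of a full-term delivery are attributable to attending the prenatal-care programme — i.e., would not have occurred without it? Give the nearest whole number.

p₁ = P(outcome | exposed) = 140/2165 = 0.064665
p₀ = P(outcome | unexposed) = 187/4416 = 0.042346
PN = (p₁ − p₀)/p₁ = (0.064665 − 0.042346) / 0.064665 ≈ 0.34515.
Attributable cases ≈ PN × (exposed cases) = 0.34515 × 140 ≈ 48.32.

about 48 cases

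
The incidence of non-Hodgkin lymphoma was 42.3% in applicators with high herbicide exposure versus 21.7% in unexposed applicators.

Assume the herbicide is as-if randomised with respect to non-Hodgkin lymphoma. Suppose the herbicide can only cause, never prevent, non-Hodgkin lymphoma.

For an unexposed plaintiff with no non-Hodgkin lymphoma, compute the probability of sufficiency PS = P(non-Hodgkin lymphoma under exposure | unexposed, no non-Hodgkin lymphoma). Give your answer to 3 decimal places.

PS ≈ 0.263

p₁ = 0.423, p₀ = 0.217.
Under exogeneity and monotonicity, PS = (p₁ − p₀) / (1 − p₀).
PS = (0.423 − 0.217) / (1 − 0.217) = 0.206 / 0.783 ≈ 0.2631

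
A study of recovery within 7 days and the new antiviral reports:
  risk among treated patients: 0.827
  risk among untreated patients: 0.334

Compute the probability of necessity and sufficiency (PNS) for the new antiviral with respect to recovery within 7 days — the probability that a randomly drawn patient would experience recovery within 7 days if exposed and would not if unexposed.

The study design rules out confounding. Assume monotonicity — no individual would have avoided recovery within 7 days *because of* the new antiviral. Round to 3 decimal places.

Let p₁ = 0.827, p₀ = 0.334.
Under exogeneity and monotonicity, PNS = p₁ − p₀.
PNS = 0.827 − 0.334 = 0.493

PNS ≈ 0.493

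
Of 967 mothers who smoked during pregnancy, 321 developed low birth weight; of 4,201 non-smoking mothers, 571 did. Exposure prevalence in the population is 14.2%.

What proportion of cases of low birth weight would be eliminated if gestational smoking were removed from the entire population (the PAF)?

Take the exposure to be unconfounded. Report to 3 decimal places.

p₁ = P(outcome | exposed) = 321/967 = 0.33195
p₀ = P(outcome | unexposed) = 571/4201 = 0.13592
Overall risk P(Y=1) = π·p₁ + (1−π)·p₀ = 0.142×0.33195 + 0.858×0.13592 = 0.16376.
Under exogeneity, PAF = [P(Y=1) − p₀] / P(Y=1).
PAF = (0.16376 − 0.13592) / 0.16376 ≈ 0.1700

PAF ≈ 0.170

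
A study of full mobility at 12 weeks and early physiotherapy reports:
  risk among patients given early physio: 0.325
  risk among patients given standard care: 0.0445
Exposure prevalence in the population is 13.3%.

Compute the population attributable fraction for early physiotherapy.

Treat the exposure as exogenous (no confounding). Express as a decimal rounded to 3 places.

PAF ≈ 0.456

Let p₁ = 0.325, p₀ = 0.0445.
Overall risk P(Y=1) = π·p₁ + (1−π)·p₀ = 0.133×0.325 + 0.867×0.0445 = 0.081807.
Under exogeneity, PAF = [P(Y=1) − p₀] / P(Y=1).
PAF = (0.081807 − 0.0445) / 0.081807 ≈ 0.4560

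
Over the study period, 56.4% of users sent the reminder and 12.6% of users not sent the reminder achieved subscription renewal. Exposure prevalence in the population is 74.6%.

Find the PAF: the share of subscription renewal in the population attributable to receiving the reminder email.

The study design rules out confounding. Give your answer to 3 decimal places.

PAF ≈ 0.722

p₁ = 0.564, p₀ = 0.126.
Overall risk P(Y=1) = π·p₁ + (1−π)·p₀ = 0.746×0.564 + 0.254×0.126 = 0.45275.
Under exogeneity, PAF = [P(Y=1) − p₀] / P(Y=1).
PAF = (0.45275 − 0.126) / 0.45275 ≈ 0.7217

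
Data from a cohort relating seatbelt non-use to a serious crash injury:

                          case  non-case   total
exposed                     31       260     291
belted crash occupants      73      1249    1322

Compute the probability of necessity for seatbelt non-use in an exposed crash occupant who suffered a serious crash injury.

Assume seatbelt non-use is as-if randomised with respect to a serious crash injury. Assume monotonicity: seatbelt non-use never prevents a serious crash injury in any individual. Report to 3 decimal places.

p₁ = P(outcome | exposed) = 31/291 = 0.10653
p₀ = P(outcome | unexposed) = 73/1322 = 0.055219
Under exogeneity and monotonicity, PN = (p₁ − p₀)/p₁.
PN = (0.10653 − 0.055219) / 0.10653 ≈ 0.4817

PN ≈ 0.482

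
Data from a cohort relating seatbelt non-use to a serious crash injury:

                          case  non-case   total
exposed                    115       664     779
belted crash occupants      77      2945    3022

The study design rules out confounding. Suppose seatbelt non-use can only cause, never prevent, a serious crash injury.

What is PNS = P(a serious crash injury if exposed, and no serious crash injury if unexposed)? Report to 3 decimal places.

PNS ≈ 0.122

p₁ = P(outcome | exposed) = 115/779 = 0.14763
p₀ = P(outcome | unexposed) = 77/3022 = 0.02548
Under exogeneity and monotonicity, PNS = p₁ − p₀.
PNS = 0.14763 − 0.02548 = 0.12215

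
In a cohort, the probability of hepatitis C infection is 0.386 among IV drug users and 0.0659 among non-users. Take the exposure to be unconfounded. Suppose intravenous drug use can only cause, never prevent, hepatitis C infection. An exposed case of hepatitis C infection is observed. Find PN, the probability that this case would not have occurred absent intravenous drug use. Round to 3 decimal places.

Let p₁ = 0.386, p₀ = 0.0659.
Under exogeneity and monotonicity, PN = (p₁ − p₀) / p₁.
PN = (0.386 − 0.0659) / 0.386 = 0.3201 / 0.386 ≈ 0.8293

PN ≈ 0.829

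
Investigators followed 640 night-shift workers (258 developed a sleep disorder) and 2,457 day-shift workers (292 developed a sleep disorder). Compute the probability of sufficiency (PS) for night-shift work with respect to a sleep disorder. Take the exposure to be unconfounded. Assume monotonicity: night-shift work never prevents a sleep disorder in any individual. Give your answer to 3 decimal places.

PS ≈ 0.323

p₁ = P(outcome | exposed) = 258/640 = 0.40313
p₀ = P(outcome | unexposed) = 292/2457 = 0.11884
Under exogeneity and monotonicity, PS = (p₁ − p₀) / (1 − p₀).
PS = (0.40313 − 0.11884) / (1 − 0.11884) = 0.28428 / 0.88116 ≈ 0.3226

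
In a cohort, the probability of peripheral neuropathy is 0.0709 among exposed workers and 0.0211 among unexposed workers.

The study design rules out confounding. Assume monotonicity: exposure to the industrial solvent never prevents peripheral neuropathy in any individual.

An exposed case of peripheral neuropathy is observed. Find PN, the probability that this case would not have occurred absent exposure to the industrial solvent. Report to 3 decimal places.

Let p₁ = 0.0709, p₀ = 0.0211.
Under exogeneity and monotonicity, PN = (p₁ − p₀) / p₁.
PN = (0.0709 − 0.0211) / 0.0709 = 0.0498 / 0.0709 ≈ 0.7024

PN ≈ 0.702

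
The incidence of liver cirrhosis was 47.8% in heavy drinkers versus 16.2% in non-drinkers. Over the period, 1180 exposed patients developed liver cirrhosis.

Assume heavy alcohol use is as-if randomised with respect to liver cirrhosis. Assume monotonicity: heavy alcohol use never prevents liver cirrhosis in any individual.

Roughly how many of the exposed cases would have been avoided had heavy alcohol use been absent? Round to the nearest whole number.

about 780 cases

p₁ = 0.478, p₀ = 0.162.
PN = (p₁ − p₀)/p₁ = (0.478 − 0.162) / 0.478 ≈ 0.66109.
Attributable cases ≈ PN × (exposed cases) = 0.66109 × 1180 ≈ 780.08.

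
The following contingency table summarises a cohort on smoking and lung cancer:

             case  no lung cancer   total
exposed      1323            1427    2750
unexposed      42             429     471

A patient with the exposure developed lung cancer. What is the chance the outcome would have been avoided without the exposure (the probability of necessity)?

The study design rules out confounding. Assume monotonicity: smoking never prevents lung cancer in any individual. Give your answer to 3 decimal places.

PN ≈ 0.815

p₁ = P(outcome | exposed) = 1323/2750 = 0.48109
p₀ = P(outcome | unexposed) = 42/471 = 0.089172
Under exogeneity and monotonicity, PN = (p₁ − p₀) / p₁.
PN = (0.48109 − 0.089172) / 0.48109 = 0.39192 / 0.48109 ≈ 0.8146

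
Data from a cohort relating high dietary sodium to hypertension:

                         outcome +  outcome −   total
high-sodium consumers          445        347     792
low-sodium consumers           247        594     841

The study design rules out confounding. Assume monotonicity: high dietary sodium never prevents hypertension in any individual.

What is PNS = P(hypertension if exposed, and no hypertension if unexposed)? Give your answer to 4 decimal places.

p₁ = P(outcome | exposed) = 445/792 = 0.56187
p₀ = P(outcome | unexposed) = 247/841 = 0.2937
Under exogeneity and monotonicity, PNS = p₁ − p₀.
PNS = 0.56187 − 0.2937 = 0.26817

PNS ≈ 0.2682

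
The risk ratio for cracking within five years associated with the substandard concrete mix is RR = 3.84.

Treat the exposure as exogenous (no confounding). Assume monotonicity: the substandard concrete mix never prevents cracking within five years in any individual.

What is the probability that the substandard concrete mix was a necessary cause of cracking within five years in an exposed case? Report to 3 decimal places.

PN ≈ 0.740

Under exogeneity and monotonicity, PN = (RR − 1) / RR = 1 − 1/RR.
PN = (3.84 − 1) / 3.84 = 2.84 / 3.84 ≈ 0.7396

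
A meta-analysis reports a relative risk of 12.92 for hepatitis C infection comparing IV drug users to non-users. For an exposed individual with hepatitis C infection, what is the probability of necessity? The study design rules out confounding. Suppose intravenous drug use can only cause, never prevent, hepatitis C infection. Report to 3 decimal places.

PN ≈ 0.923

Under exogeneity and monotonicity, PN = (RR − 1) / RR = 1 − 1/RR.
PN = (12.92 − 1) / 12.92 = 11.92 / 12.92 ≈ 0.9226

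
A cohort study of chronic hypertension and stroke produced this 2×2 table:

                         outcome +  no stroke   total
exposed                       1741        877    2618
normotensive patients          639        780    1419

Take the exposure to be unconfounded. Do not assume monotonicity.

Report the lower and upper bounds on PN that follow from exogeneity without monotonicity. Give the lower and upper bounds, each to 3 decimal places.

p₁ = P(outcome | exposed) = 1741/2618 = 0.66501
p₀ = P(outcome | unexposed) = 639/1419 = 0.45032
Under exogeneity alone the bounds on PN are max{0,(p₁−p₀)/p₁} ≤ PN ≤ min{1,(1−p₀)/p₁}.
  lower = (p₁ − p₀)/p₁ = 0.21469 / 0.66501 ≈ 0.3228
  upper = min{1, (1 − p₀)/p₁} = 0.54968 / 0.66501 ≈ 0.8266

0.323 ≤ PN ≤ 0.827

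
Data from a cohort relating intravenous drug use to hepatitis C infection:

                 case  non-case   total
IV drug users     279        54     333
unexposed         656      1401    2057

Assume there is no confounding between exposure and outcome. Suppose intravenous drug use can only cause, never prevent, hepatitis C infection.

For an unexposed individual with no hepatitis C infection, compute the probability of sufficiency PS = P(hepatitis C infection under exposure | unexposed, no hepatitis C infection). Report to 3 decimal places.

p₁ = P(outcome | exposed) = 279/333 = 0.83784
p₀ = P(outcome | unexposed) = 656/2057 = 0.31891
Under exogeneity and monotonicity, PS = (p₁ − p₀) / (1 − p₀).
PS = (0.83784 − 0.31891) / (1 − 0.31891) = 0.51893 / 0.68109 ≈ 0.7619

PS ≈ 0.762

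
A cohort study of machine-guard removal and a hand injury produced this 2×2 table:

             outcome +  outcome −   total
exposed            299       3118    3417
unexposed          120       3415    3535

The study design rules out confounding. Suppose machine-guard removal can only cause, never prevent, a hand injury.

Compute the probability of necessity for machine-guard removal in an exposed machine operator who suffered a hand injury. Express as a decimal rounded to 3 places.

p₁ = P(outcome | exposed) = 299/3417 = 0.087504
p₀ = P(outcome | unexposed) = 120/3535 = 0.033946
Under exogeneity and monotonicity, PN = (p₁ − p₀) / p₁.
PN = (0.087504 − 0.033946) / 0.087504 = 0.053557 / 0.087504 ≈ 0.6121

PN ≈ 0.612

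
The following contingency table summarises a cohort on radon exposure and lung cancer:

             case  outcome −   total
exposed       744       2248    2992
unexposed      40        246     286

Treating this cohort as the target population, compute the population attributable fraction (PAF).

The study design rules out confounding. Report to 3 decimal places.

p₁ = P(outcome | exposed) = 744/2992 = 0.24866
p₀ = P(outcome | unexposed) = 40/286 = 0.13986
Exposure prevalence π = 2992/3278 = 0.91275; overall risk P(Y=1) = 0.23917.
Under exogeneity, PAF = [P(Y=1) − p₀]/P(Y=1).
PAF = (0.23917 − 0.13986) / 0.23917 ≈ 0.4152

PAF ≈ 0.415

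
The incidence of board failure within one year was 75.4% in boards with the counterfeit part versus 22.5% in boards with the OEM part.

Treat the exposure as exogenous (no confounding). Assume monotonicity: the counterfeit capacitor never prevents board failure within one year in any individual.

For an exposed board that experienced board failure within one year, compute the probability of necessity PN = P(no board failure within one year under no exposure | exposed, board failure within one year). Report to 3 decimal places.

PN ≈ 0.702

p₁ = 0.754, p₀ = 0.225.
Under exogeneity and monotonicity, PN = (p₁ − p₀) / p₁.
PN = (0.754 − 0.225) / 0.754 = 0.529 / 0.754 ≈ 0.7016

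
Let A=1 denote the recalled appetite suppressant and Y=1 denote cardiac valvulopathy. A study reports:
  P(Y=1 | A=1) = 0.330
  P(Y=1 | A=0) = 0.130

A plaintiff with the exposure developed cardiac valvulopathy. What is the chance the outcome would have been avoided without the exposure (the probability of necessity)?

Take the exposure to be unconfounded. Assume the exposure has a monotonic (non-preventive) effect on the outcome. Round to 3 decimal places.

PN ≈ 0.606

Let p₁ = 0.33, p₀ = 0.13.
Under exogeneity and monotonicity, PN = (p₁ − p₀) / p₁.
PN = (0.33 − 0.13) / 0.33 = 0.2 / 0.33 ≈ 0.6061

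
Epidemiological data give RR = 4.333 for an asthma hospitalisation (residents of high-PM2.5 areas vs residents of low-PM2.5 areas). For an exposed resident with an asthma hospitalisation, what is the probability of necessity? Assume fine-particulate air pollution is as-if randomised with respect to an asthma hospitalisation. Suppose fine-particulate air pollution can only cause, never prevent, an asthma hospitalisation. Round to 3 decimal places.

Under exogeneity and monotonicity, PN = (RR − 1) / RR = 1 − 1/RR.
PN = (4.333 − 1) / 4.333 = 3.333 / 4.333 ≈ 0.7692

PN ≈ 0.769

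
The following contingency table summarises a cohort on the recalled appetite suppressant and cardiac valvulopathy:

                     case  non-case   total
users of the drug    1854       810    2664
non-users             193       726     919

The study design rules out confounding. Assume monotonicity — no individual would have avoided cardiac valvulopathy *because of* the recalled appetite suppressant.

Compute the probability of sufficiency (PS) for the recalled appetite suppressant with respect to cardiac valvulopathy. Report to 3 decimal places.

PS ≈ 0.615

p₁ = P(outcome | exposed) = 1854/2664 = 0.69595
p₀ = P(outcome | unexposed) = 193/919 = 0.21001
Under exogeneity and monotonicity, PS = (p₁ − p₀)/(1 − p₀).
PS = (0.69595 − 0.21001) / 0.78999 ≈ 0.6151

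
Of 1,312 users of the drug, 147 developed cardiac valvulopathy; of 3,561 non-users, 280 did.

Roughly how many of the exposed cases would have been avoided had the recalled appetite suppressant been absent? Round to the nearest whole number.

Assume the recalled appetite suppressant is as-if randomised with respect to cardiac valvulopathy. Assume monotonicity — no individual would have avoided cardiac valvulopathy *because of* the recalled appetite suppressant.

p₁ = P(outcome | exposed) = 147/1312 = 0.11204
p₀ = P(outcome | unexposed) = 280/3561 = 0.07863
PN = (p₁ − p₀)/p₁ = (0.11204 − 0.07863) / 0.11204 ≈ 0.29822.
Attributable cases ≈ PN × (exposed cases) = 0.29822 × 147 ≈ 43.84.

about 44 cases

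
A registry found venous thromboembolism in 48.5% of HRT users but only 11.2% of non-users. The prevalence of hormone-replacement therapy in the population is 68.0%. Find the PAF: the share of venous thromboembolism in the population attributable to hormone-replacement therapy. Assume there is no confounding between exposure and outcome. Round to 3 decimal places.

PAF ≈ 0.694

p₁ = 0.485, p₀ = 0.112.
Overall risk P(Y=1) = π·p₁ + (1−π)·p₀ = 0.68×0.485 + 0.32×0.112 = 0.36564.
Under exogeneity, PAF = [P(Y=1) − p₀] / P(Y=1).
PAF = (0.36564 − 0.112) / 0.36564 ≈ 0.6937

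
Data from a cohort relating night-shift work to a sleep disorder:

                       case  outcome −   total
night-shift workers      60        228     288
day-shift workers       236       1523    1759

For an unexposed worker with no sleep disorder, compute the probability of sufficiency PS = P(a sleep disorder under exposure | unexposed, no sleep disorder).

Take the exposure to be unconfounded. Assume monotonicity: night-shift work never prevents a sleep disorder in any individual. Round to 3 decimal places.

p₁ = P(outcome | exposed) = 60/288 = 0.20833
p₀ = P(outcome | unexposed) = 236/1759 = 0.13417
Under exogeneity and monotonicity, PS = (p₁ − p₀)/(1 − p₀).
PS = (0.20833 − 0.13417) / 0.86583 ≈ 0.0857

PS ≈ 0.086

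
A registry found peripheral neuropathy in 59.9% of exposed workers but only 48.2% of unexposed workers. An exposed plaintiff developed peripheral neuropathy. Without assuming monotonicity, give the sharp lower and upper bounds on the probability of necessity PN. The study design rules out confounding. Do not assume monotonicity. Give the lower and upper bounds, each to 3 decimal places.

0.195 ≤ PN ≤ 0.865

p₁ = 0.599, p₀ = 0.482.
Under exogeneity alone the bounds on PN are max{0,(p₁−p₀)/p₁} ≤ PN ≤ min{1,(1−p₀)/p₁}.
  lower = (p₁ − p₀)/p₁ = 0.117 / 0.599 ≈ 0.1953
  upper = min{1, (1 − p₀)/p₁} = 0.518 / 0.599 ≈ 0.8648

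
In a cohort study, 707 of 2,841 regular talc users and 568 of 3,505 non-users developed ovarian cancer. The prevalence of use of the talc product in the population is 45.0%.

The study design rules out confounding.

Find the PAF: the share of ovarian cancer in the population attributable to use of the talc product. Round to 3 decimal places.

PAF ≈ 0.194

p₁ = P(outcome | exposed) = 707/2841 = 0.24886
p₀ = P(outcome | unexposed) = 568/3505 = 0.16205
Overall risk P(Y=1) = π·p₁ + (1−π)·p₀ = 0.45×0.24886 + 0.55×0.16205 = 0.20112.
Under exogeneity, PAF = [P(Y=1) − p₀] / P(Y=1).
PAF = (0.20112 − 0.16205) / 0.20112 ≈ 0.1942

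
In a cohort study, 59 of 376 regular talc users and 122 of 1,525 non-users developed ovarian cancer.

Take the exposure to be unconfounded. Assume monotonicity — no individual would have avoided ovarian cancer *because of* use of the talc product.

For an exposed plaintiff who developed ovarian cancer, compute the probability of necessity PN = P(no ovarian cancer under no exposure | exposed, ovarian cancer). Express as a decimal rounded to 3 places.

PN ≈ 0.490

p₁ = P(outcome | exposed) = 59/376 = 0.15691
p₀ = P(outcome | unexposed) = 122/1525 = 0.08
Under exogeneity and monotonicity, PN = (p₁ − p₀) / p₁.
PN = (0.15691 − 0.08) / 0.15691 = 0.076915 / 0.15691 ≈ 0.4902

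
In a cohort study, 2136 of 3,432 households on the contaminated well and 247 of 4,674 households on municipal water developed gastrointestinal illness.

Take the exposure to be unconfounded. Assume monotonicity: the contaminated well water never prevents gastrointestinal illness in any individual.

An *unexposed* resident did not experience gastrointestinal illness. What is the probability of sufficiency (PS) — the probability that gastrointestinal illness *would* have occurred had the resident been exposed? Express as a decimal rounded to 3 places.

PS ≈ 0.601

p₁ = P(outcome | exposed) = 2136/3432 = 0.62238
p₀ = P(outcome | unexposed) = 247/4674 = 0.052846
Under exogeneity and monotonicity, PS = (p₁ − p₀) / (1 − p₀).
PS = (0.62238 − 0.052846) / (1 − 0.052846) = 0.56953 / 0.94715 ≈ 0.6013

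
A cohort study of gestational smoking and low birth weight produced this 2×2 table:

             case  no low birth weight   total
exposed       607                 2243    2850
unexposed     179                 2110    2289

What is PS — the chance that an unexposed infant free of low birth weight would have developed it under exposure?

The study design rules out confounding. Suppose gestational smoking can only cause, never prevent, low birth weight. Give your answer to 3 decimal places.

PS ≈ 0.146

p₁ = P(outcome | exposed) = 607/2850 = 0.21298
p₀ = P(outcome | unexposed) = 179/2289 = 0.0782
Under exogeneity and monotonicity, PS = (p₁ − p₀)/(1 − p₀).
PS = (0.21298 − 0.0782) / 0.9218 ≈ 0.1462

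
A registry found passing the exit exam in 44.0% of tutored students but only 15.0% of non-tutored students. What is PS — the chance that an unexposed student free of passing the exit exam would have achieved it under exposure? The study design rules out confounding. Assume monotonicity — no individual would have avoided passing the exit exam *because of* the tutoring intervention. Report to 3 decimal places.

p₁ = 0.44, p₀ = 0.15.
Under exogeneity and monotonicity, PS = (p₁ − p₀) / (1 − p₀).
PS = (0.44 − 0.15) / (1 − 0.15) = 0.29 / 0.85 ≈ 0.3412

PS ≈ 0.341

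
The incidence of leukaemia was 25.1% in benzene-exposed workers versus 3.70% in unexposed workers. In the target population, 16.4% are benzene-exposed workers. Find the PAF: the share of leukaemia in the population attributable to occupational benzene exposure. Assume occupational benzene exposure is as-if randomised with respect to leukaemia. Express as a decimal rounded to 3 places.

PAF ≈ 0.487

p₁ = 0.251, p₀ = 0.037.
Overall risk P(Y=1) = π·p₁ + (1−π)·p₀ = 0.164×0.251 + 0.836×0.037 = 0.072096.
Under exogeneity, PAF = [P(Y=1) − p₀] / P(Y=1).
PAF = (0.072096 − 0.037) / 0.072096 ≈ 0.4868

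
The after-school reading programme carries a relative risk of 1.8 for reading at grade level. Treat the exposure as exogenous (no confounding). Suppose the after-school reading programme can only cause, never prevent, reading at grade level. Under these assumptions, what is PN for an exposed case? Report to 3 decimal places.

PN ≈ 0.444

Under exogeneity and monotonicity, PN = (RR − 1) / RR = 1 − 1/RR.
PN = (1.8 − 1) / 1.8 = 0.8 / 1.8 ≈ 0.4444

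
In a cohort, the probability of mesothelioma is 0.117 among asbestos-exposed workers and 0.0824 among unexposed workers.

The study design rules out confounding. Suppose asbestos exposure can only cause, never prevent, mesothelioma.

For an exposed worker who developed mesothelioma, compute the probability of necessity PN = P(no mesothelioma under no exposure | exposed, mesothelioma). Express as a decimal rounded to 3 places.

Let p₁ = 0.117, p₀ = 0.0824.
Under exogeneity and monotonicity, PN = (p₁ − p₀) / p₁.
PN = (0.117 − 0.0824) / 0.117 = 0.0346 / 0.117 ≈ 0.2957

PN ≈ 0.296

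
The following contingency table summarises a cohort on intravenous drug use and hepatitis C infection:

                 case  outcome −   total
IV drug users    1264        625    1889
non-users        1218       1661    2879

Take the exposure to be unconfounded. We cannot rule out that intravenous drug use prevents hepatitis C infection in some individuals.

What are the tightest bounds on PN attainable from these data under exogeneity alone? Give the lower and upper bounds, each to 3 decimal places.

0.368 ≤ PN ≤ 0.862

p₁ = P(outcome | exposed) = 1264/1889 = 0.66914
p₀ = P(outcome | unexposed) = 1218/2879 = 0.42306
Under exogeneity alone the bounds on PN are max{0,(p₁−p₀)/p₁} ≤ PN ≤ min{1,(1−p₀)/p₁}.
  lower = (p₁ − p₀)/p₁ = 0.24607 / 0.66914 ≈ 0.3677
  upper = min{1, (1 − p₀)/p₁} = 0.57694 / 0.66914 ≈ 0.8622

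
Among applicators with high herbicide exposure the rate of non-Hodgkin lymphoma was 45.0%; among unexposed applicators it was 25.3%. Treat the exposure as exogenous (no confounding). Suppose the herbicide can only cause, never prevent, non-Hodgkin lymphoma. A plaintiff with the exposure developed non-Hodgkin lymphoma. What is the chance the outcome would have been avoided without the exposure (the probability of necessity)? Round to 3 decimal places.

PN ≈ 0.438

p₁ = 0.45, p₀ = 0.253.
Under exogeneity and monotonicity, PN = (p₁ − p₀) / p₁.
PN = (0.45 − 0.253) / 0.45 = 0.197 / 0.45 ≈ 0.4378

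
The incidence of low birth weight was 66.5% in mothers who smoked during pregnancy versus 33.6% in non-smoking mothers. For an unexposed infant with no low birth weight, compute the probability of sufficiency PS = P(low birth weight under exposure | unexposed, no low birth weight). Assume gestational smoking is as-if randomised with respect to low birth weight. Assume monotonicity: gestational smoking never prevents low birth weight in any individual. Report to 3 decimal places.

PS ≈ 0.495

p₁ = 0.665, p₀ = 0.336.
Under exogeneity and monotonicity, PS = (p₁ − p₀) / (1 − p₀).
PS = (0.665 − 0.336) / (1 − 0.336) = 0.329 / 0.664 ≈ 0.4955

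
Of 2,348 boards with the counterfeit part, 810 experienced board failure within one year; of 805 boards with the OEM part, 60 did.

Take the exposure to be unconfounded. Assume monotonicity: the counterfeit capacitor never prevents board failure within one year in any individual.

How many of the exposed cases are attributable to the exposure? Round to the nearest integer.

about 635 cases

p₁ = P(outcome | exposed) = 810/2348 = 0.34497
p₀ = P(outcome | unexposed) = 60/805 = 0.074534
PN = (p₁ − p₀)/p₁ = (0.34497 − 0.074534) / 0.34497 ≈ 0.78394.
Attributable cases ≈ PN × (exposed cases) = 0.78394 × 810 ≈ 634.99.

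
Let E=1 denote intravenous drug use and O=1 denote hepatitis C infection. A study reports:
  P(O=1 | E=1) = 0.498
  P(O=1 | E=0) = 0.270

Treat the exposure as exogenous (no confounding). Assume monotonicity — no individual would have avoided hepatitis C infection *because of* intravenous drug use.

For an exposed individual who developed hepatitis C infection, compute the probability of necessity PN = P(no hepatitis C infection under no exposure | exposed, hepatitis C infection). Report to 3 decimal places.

PN ≈ 0.458

Let p₁ = 0.498, p₀ = 0.27.
Under exogeneity and monotonicity, PN = (p₁ − p₀) / p₁.
PN = (0.498 − 0.27) / 0.498 = 0.228 / 0.498 ≈ 0.4578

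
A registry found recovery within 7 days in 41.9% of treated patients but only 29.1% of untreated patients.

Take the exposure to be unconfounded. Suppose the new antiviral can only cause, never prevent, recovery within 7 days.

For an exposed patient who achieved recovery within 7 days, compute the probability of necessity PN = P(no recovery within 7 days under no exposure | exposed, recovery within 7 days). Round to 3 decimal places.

p₁ = 0.419, p₀ = 0.291.
Under exogeneity and monotonicity, PN = (p₁ − p₀) / p₁.
PN = (0.419 − 0.291) / 0.419 = 0.128 / 0.419 ≈ 0.3055

PN ≈ 0.305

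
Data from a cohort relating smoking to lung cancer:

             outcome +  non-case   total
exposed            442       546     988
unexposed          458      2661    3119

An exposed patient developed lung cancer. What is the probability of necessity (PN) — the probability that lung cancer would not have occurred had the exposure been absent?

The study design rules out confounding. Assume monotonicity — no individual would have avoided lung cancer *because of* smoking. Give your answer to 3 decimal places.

p₁ = P(outcome | exposed) = 442/988 = 0.44737
p₀ = P(outcome | unexposed) = 458/3119 = 0.14684
Under exogeneity and monotonicity, PN = (p₁ − p₀) / p₁.
PN = (0.44737 − 0.14684) / 0.44737 = 0.30053 / 0.44737 ≈ 0.6718

PN ≈ 0.672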